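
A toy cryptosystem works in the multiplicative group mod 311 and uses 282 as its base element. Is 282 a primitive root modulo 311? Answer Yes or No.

No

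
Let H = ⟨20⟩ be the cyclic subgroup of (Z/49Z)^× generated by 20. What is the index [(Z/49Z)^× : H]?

The order of 20 must divide φ(49) = φ(7^2) = 7·(7−1) = 42 = 2 · 3 · 7.
Divisors of 42: 1, 2, 3, 6, 7, 14, 21, 42.
Compute 20^d (mod 49) for the divisors d until we hit 1:
20^1 ≡ 20 (mod 49)
20^2 ≡ 8 (mod 49)
20^3 ≡ 13 (mod 49)
20^6 ≡ 22 (mod 49)
20^7 ≡ 48 (mod 49)
20^14 ≡ 1 (mod 49) ✓
The order of 20 is 14, so the subgroup it generates has 14 elements.
Index = |(Z/49Z)^×| / |⟨20⟩| = 42 / 14 = 3.

3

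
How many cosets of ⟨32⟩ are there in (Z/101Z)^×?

By Lagrange's theorem, ord_101(32) divides φ(101) = 101 − 1 = 100 = 2^2 · 5^2.
Divisors of 100: 1, 2, 4, 5, 10, 20, 25, 50, 100.
Evaluate successive powers at the divisors of 100:
32^1 ≡ 32 (mod 101)
32^2 ≡ 14 (mod 101)
32^4 ≡ 95 (mod 101)
32^5 ≡ 10 (mod 101)
32^10 ≡ 100 (mod 101)
32^20 ≡ 1 (mod 101) ✓
The order of 32 is 20, so the subgroup it generates has 20 elements.
[(Z/101Z)^× : ⟨32⟩] = 100/20 = 5.

5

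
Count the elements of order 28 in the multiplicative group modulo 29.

12

φ(29) = 29 − 1 = 28 = 2^2 · 7.
Since (Z/29Z)^× is cyclic of order 28, the number of elements of order d is φ(d) when d | 28 and 0 otherwise.
28 = 2^2 · 7 divides 28, and φ(28) = 12.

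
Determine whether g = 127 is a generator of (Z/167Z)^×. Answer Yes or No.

No

φ(167) = 167 − 1 = 166 = 2 · 83.
It suffices to check that the order of 127 is not a proper divisor of 166: compute 127^(166/q) for q ∈ {2, 83}.
127^83 ≡ 1 (mod 167)  [q = 2: ≡ 1 ✗]
127^2 ≡ 97 (mod 167)  [q = 83: ≢ 1 ✓]
The check at q = 2 fails, so 127 generates a proper subgroup.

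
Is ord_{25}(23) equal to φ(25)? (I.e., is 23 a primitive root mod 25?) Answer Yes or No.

Yes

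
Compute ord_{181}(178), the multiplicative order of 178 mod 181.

By Lagrange's theorem, ord_181(178) divides φ(181) = 181 − 1 = 180 = 2^2 · 3^2 · 5.
Divisors of 180: 1, 2, 3, 4, 5, 6, 9, 10, 12, 15, 18, 20, 30, 36, 45, 60, 90, 180.
Check 178^d mod 181 for each divisor in increasing order:
178^1 ≡ 178
178^2 ≡ 9
178^3 ≡ 154
178^4 ≡ 81
178^5 ≡ 119
178^6 ≡ 5
178^9 ≡ 46
178^10 ≡ 43
178^12 ≡ 25
178^15 ≡ 49
178^18 ≡ 125
178^20 ≡ 39
178^30 ≡ 48
178^36 ≡ 59
178^45 ≡ 180
178^60 ≡ 132
178^90 ≡ 1
Therefore the multiplicative order of 178 modulo 181 is 90.

90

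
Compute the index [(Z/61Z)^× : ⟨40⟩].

5

The order of 40 must divide φ(61) = 61 − 1 = 60 = 2^2 · 3 · 5.
Divisors of 60: 1, 2, 3, 4, 5, 6, 10, 12, 15, 20, 30, 60.
Evaluate successive powers at the divisors of 60:
40^1 ≡ 40 (mod 61)
40^2 ≡ 14 (mod 61)
40^3 ≡ 11 (mod 61)
40^4 ≡ 13 (mod 61)
40^5 ≡ 32 (mod 61)
40^6 ≡ 60 (mod 61)
40^10 ≡ 48 (mod 61)
40^12 ≡ 1 (mod 61) ✓
The order of 40 is 12, so the subgroup it generates has 12 elements.
Index = |(Z/61Z)^×| / |⟨40⟩| = 60 / 12 = 5.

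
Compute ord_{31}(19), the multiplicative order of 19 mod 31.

ord(19) | φ(31) = 31 − 1 = 30 = 2 · 3 · 5.
Divisors of 30: 1, 2, 3, 5, 6, 10, 15, 30.
Check 19^d mod 31 for each divisor in increasing order:
19^1 ≡ 19 (mod 31)
19^2 ≡ 20 (mod 31)
19^3 ≡ 8 (mod 31)
19^5 ≡ 5 (mod 31)
19^6 ≡ 2 (mod 31)
19^10 ≡ 25 (mod 31)
19^15 ≡ 1 (mod 31) ✓
Therefore the multiplicative order of 19 modulo 31 is 15.

15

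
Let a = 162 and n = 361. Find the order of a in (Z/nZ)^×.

342

The order of 162 must divide φ(361) = φ(19^2) = 19·(19−1) = 342 = 2 · 3^2 · 19.
Divisors of 342: 1, 2, 3, 6, 9, 18, 19, 38, 57, 114, 171, 342.
Evaluate successive powers at the divisors of 342:
162^1 ≡ 162 (mod 361)
162^2 ≡ 252 (mod 361)
162^3 ≡ 31 (mod 361)
162^6 ≡ 239 (mod 361)
162^9 ≡ 189 (mod 361)
162^18 ≡ 343 (mod 361)
162^19 ≡ 333 (mod 361)
162^38 ≡ 62 (mod 361)
162^57 ≡ 69 (mod 361)
162^114 ≡ 68 (mod 361)
162^171 ≡ 360 (mod 361)
162^342 ≡ 1 (mod 361) ✓
So ord_361(162) = 342.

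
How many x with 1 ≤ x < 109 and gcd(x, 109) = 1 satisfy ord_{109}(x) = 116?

0

φ(109) = 109 − 1 = 108 = 2^2 · 3^3.
In a cyclic group of order 108, there are φ(d) elements of order d for each divisor d of 108, and zero for non-divisors.
Since 116 ∤ 108, the count is 0.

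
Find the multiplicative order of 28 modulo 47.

23

Since 28 ∈ (Z/47Z)^×, its order divides φ(47) = 47 − 1 = 46 = 2 · 23.
Divisors of 46: 1, 2, 23, 46.
Test each divisor d:
28^1 ≡ 28
28^2 ≡ 32
28^23 ≡ 1
Therefore the multiplicative order of 28 modulo 47 is 23.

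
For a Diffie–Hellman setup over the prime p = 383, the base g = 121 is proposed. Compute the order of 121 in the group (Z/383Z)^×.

191

The order of 121 must divide φ(383) = 383 − 1 = 382 = 2 · 191.
Divisors of 382: 1, 2, 191, 382.
Evaluate successive powers at the divisors of 382:
121^1 ≡ 121 (mod 383)
121^2 ≡ 87 (mod 383)
121^191 ≡ 1 (mod 383) ✓
Therefore the multiplicative order of 121 modulo 383 is 191.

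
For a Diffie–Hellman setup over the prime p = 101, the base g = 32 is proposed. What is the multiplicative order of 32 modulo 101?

20

By Lagrange's theorem, ord_101(32) divides φ(101) = 101 − 1 = 100 = 2^2 · 5^2.
Divisors of 100: 1, 2, 4, 5, 10, 20, 25, 50, 100.
Test each divisor d:
32^1 ≡ 32 (mod 101)
32^2 ≡ 14 (mod 101)
32^4 ≡ 95 (mod 101)
32^5 ≡ 10 (mod 101)
32^10 ≡ 100 (mod 101)
32^20 ≡ 1 (mod 101) ✓
Hence ord(32) = 20.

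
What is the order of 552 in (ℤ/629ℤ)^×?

ord(552) | φ(629) = φ(17·37) = (17−1)·(37−1) = 16·36 = 576 = 2^6 · 3^2.
Divisors of 576: 1, 2, 3, 4, 6, 8, 9, 12, 16, 18, 24, 32, 36, 48, 64, 72, 96, 144, 192, 288, 576.
Check 552^d mod 629 for each divisor in increasing order:
552^1 ≡ 552
552^2 ≡ 268
552^3 ≡ 121
552^4 ≡ 118
552^6 ≡ 174
552^8 ≡ 86
552^9 ≡ 297
552^12 ≡ 84
552^16 ≡ 477
552^18 ≡ 149
552^24 ≡ 137
552^32 ≡ 460
552^36 ≡ 186
552^48 ≡ 528
552^64 ≡ 256
552^72 ≡ 1
Hence ord(552) = 72.

72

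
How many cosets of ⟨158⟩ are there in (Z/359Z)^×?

2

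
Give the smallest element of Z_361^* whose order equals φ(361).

φ(361) = φ(19^2) = 19·(19−1) = 342 = 2 · 3^2 · 19.
Test candidates g = 2, 3, … against the prime factors q ∈ {2, 3, 19} of φ(361): g is a generator iff g^(342/q) ≢ 1 for every such q.
g = 2: 2^171 ≡ 360; 2^114 ≡ 292; 2^18 ≡ 58 — none is 1, so 2 is a primitive root.
The smallest primitive root modulo 361 is 2.

2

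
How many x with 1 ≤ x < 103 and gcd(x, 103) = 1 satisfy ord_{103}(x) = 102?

φ(103) = 103 − 1 = 102 = 2 · 3 · 17.
Since (Z/103Z)^× is cyclic of order 102, the number of elements of order d is φ(d) when d | 102 and 0 otherwise.
102 = 2 · 3 · 17 divides 102, and φ(102) = 32.

32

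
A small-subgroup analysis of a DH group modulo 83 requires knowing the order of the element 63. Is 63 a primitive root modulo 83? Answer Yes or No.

No

φ(83) = 83 − 1 = 82 = 2 · 41.
An element g generates (Z/83Z)^× iff g^(82/q) ≢ 1 (mod 83) for each prime q ∈ {2, 41}.
63^41 ≡ 1 (mod 83)  [q = 2: ≡ 1 ✗]
63^2 ≡ 68 (mod 83)  [q = 41: ≢ 1 ✓]
Since 63^41 ≡ 1, the order of 63 divides 41 < 82, so 63 is not a primitive root.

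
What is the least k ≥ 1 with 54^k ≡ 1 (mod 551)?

63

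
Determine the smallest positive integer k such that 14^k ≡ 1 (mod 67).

11

ord(14) | φ(67) = 67 − 1 = 66 = 2 · 3 · 11.
Divisors of 66: 1, 2, 3, 6, 11, 22, 33, 66.
Evaluate successive powers at the divisors of 66:
14^1 ≡ 14 (mod 67)
14^2 ≡ 62 (mod 67)
14^3 ≡ 64 (mod 67)
14^6 ≡ 9 (mod 67)
14^11 ≡ 1 (mod 67) ✓
Therefore the multiplicative order of 14 modulo 67 is 11.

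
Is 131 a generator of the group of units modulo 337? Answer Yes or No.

No

φ(337) = 337 − 1 = 336 = 2^4 · 3 · 7.
131 is a primitive root mod 337 iff 131^(φ(337)/q) ≢ 1 for every prime q | φ(337), i.e. q ∈ {2, 3, 7}.
131^168 ≡ 1 (mod 337)  [q = 2: ≡ 1 ✗]
131^112 ≡ 128 (mod 337)  [q = 3: ≢ 1 ✓]
131^48 ≡ 52 (mod 337)  [q = 7: ≢ 1 ✓]
Since 131^168 ≡ 1, the order of 131 divides 168 < 336, so 131 is not a primitive root.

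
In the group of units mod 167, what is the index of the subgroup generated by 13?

The order of 13 must divide φ(167) = 167 − 1 = 166 = 2 · 83.
Divisors of 166: 1, 2, 83, 166.
Test each divisor d:
13^1 ≡ 13 (mod 167)
13^2 ≡ 2 (mod 167)
13^83 ≡ 166 (mod 167)
13^166 ≡ 1 (mod 167) ✓
The order of 13 is 166, so the subgroup it generates has 166 elements.
Index = |(Z/167Z)^×| / |⟨13⟩| = 166 / 166 = 1.

1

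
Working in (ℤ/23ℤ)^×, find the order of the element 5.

The order of 5 must divide φ(23) = 23 − 1 = 22 = 2 · 11.
Divisors of 22: 1, 2, 11, 22.
Test each divisor d:
5^1 ≡ 5
5^2 ≡ 2
5^11 ≡ 22
5^22 ≡ 1
Hence ord(5) = 22.

22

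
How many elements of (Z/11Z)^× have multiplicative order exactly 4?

0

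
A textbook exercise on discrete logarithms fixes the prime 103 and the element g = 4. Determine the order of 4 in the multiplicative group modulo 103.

51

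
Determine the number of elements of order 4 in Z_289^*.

φ(289) = φ(17^2) = 17·(17−1) = 272 = 2^4 · 17.
(Z/289Z)^× is cyclic (|G| = 272); a cyclic group of order m has exactly φ(d) elements of each order d | m, and none otherwise.
4 = 2^2 divides 272, and φ(4) = 2.

2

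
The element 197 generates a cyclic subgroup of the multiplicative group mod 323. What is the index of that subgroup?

6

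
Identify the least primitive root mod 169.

φ(169) = φ(13^2) = 13·(13−1) = 156 = 2^2 · 3 · 13.
Test candidates g = 2, 3, … against the prime factors q ∈ {2, 3, 13} of φ(169): g is a generator iff g^(156/q) ≢ 1 for every such q.
g = 2: 2^78 ≡ 168; 2^52 ≡ 146; 2^12 ≡ 40 — none is 1, so 2 is a primitive root.
So 2 is the smallest generator of (Z/169Z)^×.

2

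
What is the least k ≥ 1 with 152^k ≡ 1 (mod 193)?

By Lagrange's theorem, ord_193(152) divides φ(193) = 193 − 1 = 192 = 2^6 · 3.
Divisors of 192: 1, 2, 3, 4, 6, 8, 12, 16, 24, 32, 48, 64, 96, 192.
Evaluate successive powers at the divisors of 192:
152^1 ≡ 152
152^2 ≡ 137
152^3 ≡ 173
152^4 ≡ 48
152^6 ≡ 14
152^8 ≡ 181
152^12 ≡ 3
152^16 ≡ 144
152^24 ≡ 9
152^32 ≡ 85
152^48 ≡ 81
152^64 ≡ 84
152^96 ≡ 192
152^192 ≡ 1
Therefore the multiplicative order of 152 modulo 193 is 192.

192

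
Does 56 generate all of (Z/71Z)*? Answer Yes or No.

φ(71) = 71 − 1 = 70 = 2 · 5 · 7.
An element g generates (Z/71Z)^× iff g^(70/q) ≢ 1 (mod 71) for each prime q ∈ {2, 5, 7}.
56^35 ≡ 70 (mod 71)  [q = 2: ≢ 1 ✓]
56^14 ≡ 25 (mod 71)  [q = 5: ≢ 1 ✓]
56^10 ≡ 48 (mod 71)  [q = 7: ≢ 1 ✓]
All checks pass, so 56 has order 70 and is a primitive root modulo 71.

Yes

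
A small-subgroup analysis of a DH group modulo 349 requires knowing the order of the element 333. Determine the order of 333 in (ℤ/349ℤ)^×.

Since 333 ∈ (Z/349Z)^×, its order divides φ(349) = 349 − 1 = 348 = 2^2 · 3 · 29.
Divisors of 348: 1, 2, 3, 4, 6, 12, 29, 58, 87, 116, 174, 348.
Compute 333^d (mod 349) for the divisors d until we hit 1:
333^1 ≡ 333 (mod 349)
333^2 ≡ 256 (mod 349)
333^3 ≡ 92 (mod 349)
333^4 ≡ 273 (mod 349)
333^6 ≡ 88 (mod 349)
333^12 ≡ 66 (mod 349)
333^29 ≡ 123 (mod 349)
333^58 ≡ 122 (mod 349)
333^87 ≡ 348 (mod 349)
333^116 ≡ 226 (mod 349)
333^174 ≡ 1 (mod 349) ✓
Therefore the multiplicative order of 333 modulo 349 is 174.

174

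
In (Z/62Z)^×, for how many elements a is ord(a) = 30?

φ(62) = φ(2)·φ(31) = 1·30 = 30 = 2 · 3 · 5.
In a cyclic group of order 30, there are φ(d) elements of order d for each divisor d of 30, and zero for non-divisors.
30 = 2 · 3 · 5 divides 30, and φ(30) = 8.

8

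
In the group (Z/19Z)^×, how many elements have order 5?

φ(19) = 19 − 1 = 18 = 2 · 3^2.
Since (Z/19Z)^× is cyclic of order 18, the number of elements of order d is φ(d) when d | 18 and 0 otherwise.
5 does not divide 18, so no element of (Z/19Z)^× has order 5.

0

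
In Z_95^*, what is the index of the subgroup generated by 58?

18

Since 58 ∈ (Z/95Z)^×, its order divides φ(95) = φ(5·19) = (5−1)·(19−1) = 4·18 = 72 = 2^3 · 3^2.
Divisors of 72: 1, 2, 3, 4, 6, 8, 9, 12, 18, 24, 36, 72.
Compute 58^d (mod 95) for the divisors d until we hit 1:
58^1 ≡ 58 (mod 95)
58^2 ≡ 39 (mod 95)
58^3 ≡ 77 (mod 95)
58^4 ≡ 1 (mod 95) ✓
The order of 58 is 4, so the subgroup it generates has 4 elements.
The index is φ(95) / ord(58) = 72 / 4 = 18.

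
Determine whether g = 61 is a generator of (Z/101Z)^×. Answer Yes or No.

Yes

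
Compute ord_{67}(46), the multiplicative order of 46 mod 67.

66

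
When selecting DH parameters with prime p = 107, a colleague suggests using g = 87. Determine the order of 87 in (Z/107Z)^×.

53

Since 87 ∈ (Z/107Z)^×, its order divides φ(107) = 107 − 1 = 106 = 2 · 53.
Divisors of 106: 1, 2, 53, 106.
Test each divisor d:
87^1 ≡ 87 (mod 107)
87^2 ≡ 79 (mod 107)
87^53 ≡ 1 (mod 107) ✓
The smallest such exponent is 53, so the order of 87 is 53.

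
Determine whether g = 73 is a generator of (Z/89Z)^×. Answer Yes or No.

φ(89) = 89 − 1 = 88 = 2^3 · 11.
An element g generates (Z/89Z)^× iff g^(88/q) ≢ 1 (mod 89) for each prime q ∈ {2, 11}.
73^44 ≡ 1 (mod 89)  [q = 2: ≡ 1 ✗]
73^8 ≡ 45 (mod 89)  [q = 11: ≢ 1 ✓]
73^44 ≡ 1 shows ord(73) | 44, strictly less than φ(89); not a primitive root.

No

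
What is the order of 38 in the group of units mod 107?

106

Since 38 ∈ (Z/107Z)^×, its order divides φ(107) = 107 − 1 = 106 = 2 · 53.
Divisors of 106: 1, 2, 53, 106.
Check 38^d mod 107 for each divisor in increasing order:
38^1 ≡ 38
38^2 ≡ 53
38^53 ≡ 106
38^106 ≡ 1
Therefore the multiplicative order of 38 modulo 107 is 106.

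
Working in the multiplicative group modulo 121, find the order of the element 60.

55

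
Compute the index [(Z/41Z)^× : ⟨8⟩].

2

Since 8 ∈ (Z/41Z)^×, its order divides φ(41) = 41 − 1 = 40 = 2^3 · 5.
Divisors of 40: 1, 2, 4, 5, 8, 10, 20, 40.
Compute 8^d (mod 41) for the divisors d until we hit 1:
8^1 ≡ 8 (mod 41)
8^2 ≡ 23 (mod 41)
8^4 ≡ 37 (mod 41)
8^5 ≡ 9 (mod 41)
8^8 ≡ 16 (mod 41)
8^10 ≡ 40 (mod 41)
8^20 ≡ 1 (mod 41) ✓
The order of 8 is 20, so the subgroup it generates has 20 elements.
The index is φ(41) / ord(8) = 40 / 20 = 2.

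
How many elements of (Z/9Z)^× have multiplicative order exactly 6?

φ(9) = φ(3^2) = 3·(3−1) = 6 = 2 · 3.
In a cyclic group of order 6, there are φ(d) elements of order d for each divisor d of 6, and zero for non-divisors.
6 = 2 · 3 divides 6, and φ(6) = 2.

2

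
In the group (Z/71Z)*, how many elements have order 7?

φ(71) = 71 − 1 = 70 = 2 · 5 · 7.
In a cyclic group of order 70, there are φ(d) elements of order d for each divisor d of 70, and zero for non-divisors.
7 | 70, and φ(7) = 7 − 1 = 6.

6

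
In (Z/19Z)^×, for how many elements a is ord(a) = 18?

6

φ(19) = 19 − 1 = 18 = 2 · 3^2.
In a cyclic group of order 18, there are φ(d) elements of order d for each divisor d of 18, and zero for non-divisors.
18 = 2 · 3^2 divides 18, and φ(18) = 6.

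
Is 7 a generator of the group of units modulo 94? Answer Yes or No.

No

φ(94) = φ(2)·φ(47) = 1·46 = 46 = 2 · 23.
7 is a primitive root mod 94 iff 7^(φ(94)/q) ≢ 1 for every prime q | φ(94), i.e. q ∈ {2, 23}.
7^23 ≡ 1 (mod 94)  [q = 2: ≡ 1 ✗]
7^2 ≡ 49 (mod 94)  [q = 23: ≢ 1 ✓]
7^23 ≡ 1 shows ord(7) | 23, strictly less than φ(94); not a primitive root.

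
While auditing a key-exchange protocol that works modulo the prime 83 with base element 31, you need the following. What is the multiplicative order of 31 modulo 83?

41

By Lagrange's theorem, ord_83(31) divides φ(83) = 83 − 1 = 82 = 2 · 41.
Divisors of 82: 1, 2, 41, 82.
Compute 31^d (mod 83) for the divisors d until we hit 1:
31^1 ≡ 31 (mod 83)
31^2 ≡ 48 (mod 83)
31^41 ≡ 1 (mod 83) ✓
So ord_83(31) = 41.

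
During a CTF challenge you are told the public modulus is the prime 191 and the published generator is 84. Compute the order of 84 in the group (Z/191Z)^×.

38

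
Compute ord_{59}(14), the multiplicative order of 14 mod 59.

58

Since 14 ∈ (Z/59Z)^×, its order divides φ(59) = 59 − 1 = 58 = 2 · 29.
Divisors of 58: 1, 2, 29, 58.
Test each divisor d:
14^1 ≡ 14
14^2 ≡ 19
14^29 ≡ 58
14^58 ≡ 1
Therefore the multiplicative order of 14 modulo 59 is 58.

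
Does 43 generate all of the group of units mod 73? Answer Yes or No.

No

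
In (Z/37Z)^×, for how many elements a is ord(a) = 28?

0

φ(37) = 37 − 1 = 36 = 2^2 · 3^2.
Since (Z/37Z)^× is cyclic of order 36, the number of elements of order d is φ(d) when d | 36 and 0 otherwise.
Since 28 ∤ 36, the count is 0.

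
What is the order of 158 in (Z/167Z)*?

166

ord(158) | φ(167) = 167 − 1 = 166 = 2 · 83.
Divisors of 166: 1, 2, 83, 166.
Test each divisor d:
158^1 ≡ 158 (mod 167)
158^2 ≡ 81 (mod 167)
158^83 ≡ 166 (mod 167)
158^166 ≡ 1 (mod 167) ✓
Hence ord(158) = 166.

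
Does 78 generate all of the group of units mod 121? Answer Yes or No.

No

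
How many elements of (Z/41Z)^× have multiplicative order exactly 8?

φ(41) = 41 − 1 = 40 = 2^3 · 5.
Since (Z/41Z)^× is cyclic of order 40, the number of elements of order d is φ(d) when d | 40 and 0 otherwise.
8 = 2^3 divides 40, and φ(8) = 4.

4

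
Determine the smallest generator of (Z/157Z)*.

φ(157) = 157 − 1 = 156 = 2^2 · 3 · 13.
Test candidates g = 2, 3, … against the prime factors q ∈ {2, 3, 13} of φ(157): g is a generator iff g^(156/q) ≢ 1 for every such q.
g = 2: 2^78 ≡ 156; 2^52 ≡ 1 — hits 1, so not a primitive root.
g = 3: 3^78 ≡ 1 — hits 1, so not a primitive root.
g = 4: 4^78 ≡ 1 — hits 1, so not a primitive root.
g = 5: 5^78 ≡ 156; 5^52 ≡ 12; 5^12 ≡ 130 — none is 1, so 5 is a primitive root.
The smallest primitive root modulo 157 is 5.

5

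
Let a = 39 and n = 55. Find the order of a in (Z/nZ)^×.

10

By Lagrange's theorem, ord_55(39) divides φ(55) = φ(5·11) = (5−1)·(11−1) = 4·10 = 40 = 2^3 · 5.
Divisors of 40: 1, 2, 4, 5, 8, 10, 20, 40.
Evaluate successive powers at the divisors of 40:
39^1 ≡ 39
39^2 ≡ 36
39^4 ≡ 31
39^5 ≡ 54
39^8 ≡ 26
39^10 ≡ 1
So ord_55(39) = 10.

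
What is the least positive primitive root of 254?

3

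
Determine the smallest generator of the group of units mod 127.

φ(127) = 127 − 1 = 126 = 2 · 3^2 · 7.
g is a primitive root iff g^(126/q) ≢ 1 (mod 127) for each prime q ∈ {2, 3, 7}.
g = 2: 2^63 ≡ 1 — hits 1, so not a primitive root.
g = 3: 3^63 ≡ 126; 3^42 ≡ 107; 3^18 ≡ 4 — none is 1, so 3 is a primitive root.
So 3 is the smallest generator of (Z/127Z)^×.

3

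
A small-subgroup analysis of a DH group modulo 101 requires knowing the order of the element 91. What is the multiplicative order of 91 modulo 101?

ord(91) | φ(101) = 101 − 1 = 100 = 2^2 · 5^2.
Divisors of 100: 1, 2, 4, 5, 10, 20, 25, 50, 100.
Evaluate successive powers at the divisors of 100:
91^1 ≡ 91 (mod 101)
91^2 ≡ 100 (mod 101)
91^4 ≡ 1 (mod 101) ✓
Hence ord(91) = 4.

4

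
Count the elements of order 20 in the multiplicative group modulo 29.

φ(29) = 29 − 1 = 28 = 2^2 · 7.
(Z/29Z)^× is cyclic (|G| = 28); a cyclic group of order m has exactly φ(d) elements of each order d | m, and none otherwise.
20 does not divide 28, so no element of (Z/29Z)^× has order 20.

0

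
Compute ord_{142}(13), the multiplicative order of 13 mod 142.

70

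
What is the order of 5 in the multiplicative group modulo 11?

ord(5) | φ(11) = 11 − 1 = 10 = 2 · 5.
Divisors of 10: 1, 2, 5, 10.
Compute 5^d (mod 11) for the divisors d until we hit 1:
5^1 ≡ 5 (mod 11)
5^2 ≡ 3 (mod 11)
5^5 ≡ 1 (mod 11) ✓
Therefore the multiplicative order of 5 modulo 11 is 5.

5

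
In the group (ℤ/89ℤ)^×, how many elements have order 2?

φ(89) = 89 − 1 = 88 = 2^3 · 11.
(Z/89Z)^× is cyclic (|G| = 88); a cyclic group of order m has exactly φ(d) elements of each order d | m, and none otherwise.
2 | 88, and φ(2) = 2 − 1 = 1.

1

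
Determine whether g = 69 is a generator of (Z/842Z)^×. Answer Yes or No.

No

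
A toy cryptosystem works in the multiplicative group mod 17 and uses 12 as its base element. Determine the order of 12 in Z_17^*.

16

ord(12) | φ(17) = 17 − 1 = 16 = 2^4.
Divisors of 16: 1, 2, 4, 8, 16.
Compute 12^d (mod 17) for the divisors d until we hit 1:
12^1 ≡ 12
12^2 ≡ 8
12^4 ≡ 13
12^8 ≡ 16
12^16 ≡ 1
Therefore the multiplicative order of 12 modulo 17 is 16.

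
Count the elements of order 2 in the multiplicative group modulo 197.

φ(197) = 197 − 1 = 196 = 2^2 · 7^2.
(Z/197Z)^× is cyclic (|G| = 196); a cyclic group of order m has exactly φ(d) elements of each order d | m, and none otherwise.
2 | 196, and φ(2) = 2 − 1 = 1.

1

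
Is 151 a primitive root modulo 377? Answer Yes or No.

No

377 = 13 · 29 is a product of two distinct odd primes, so (Z/377Z)^× ≅ (Z/13Z)^× × (Z/29Z)^× is not cyclic.
No primitive root modulo 377 exists; in particular 151 is not one.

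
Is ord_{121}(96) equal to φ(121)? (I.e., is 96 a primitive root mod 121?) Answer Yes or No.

Yes

φ(121) = φ(11^2) = 11·(11−1) = 110 = 2 · 5 · 11.
96 is a primitive root mod 121 iff 96^(φ(121)/q) ≢ 1 for every prime q | φ(121), i.e. q ∈ {2, 5, 11}.
96^55 ≡ 120 (mod 121)  [q = 2: ≢ 1 ✓]
96^22 ≡ 9 (mod 121)  [q = 5: ≢ 1 ✓]
96^10 ≡ 34 (mod 121)  [q = 11: ≢ 1 ✓]
Every test exponent gives a nontrivial residue, hence 96 generates the full group.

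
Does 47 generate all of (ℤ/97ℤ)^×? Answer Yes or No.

No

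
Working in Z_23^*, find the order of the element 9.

The order of 9 must divide φ(23) = 23 − 1 = 22 = 2 · 11.
Divisors of 22: 1, 2, 11, 22.
Evaluate successive powers at the divisors of 22:
9^1 ≡ 9 (mod 23)
9^2 ≡ 12 (mod 23)
9^11 ≡ 1 (mod 23) ✓
Hence ord(9) = 11.

11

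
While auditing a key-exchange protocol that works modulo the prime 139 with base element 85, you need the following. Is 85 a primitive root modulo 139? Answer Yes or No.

φ(139) = 139 − 1 = 138 = 2 · 3 · 23.
An element g generates (Z/139Z)^× iff g^(138/q) ≢ 1 (mod 139) for each prime q ∈ {2, 3, 23}.
85^69 ≡ 138 (mod 139)  [q = 2: ≢ 1 ✓]
85^46 ≡ 96 (mod 139)  [q = 3: ≢ 1 ✓]
85^6 ≡ 112 (mod 139)  [q = 23: ≢ 1 ✓]
All checks pass, so 85 has order 138 and is a primitive root modulo 139.

Yes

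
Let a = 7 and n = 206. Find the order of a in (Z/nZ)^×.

51

ord(7) | φ(206) = φ(2)·φ(103) = 1·102 = 102 = 2 · 3 · 17.
Divisors of 102: 1, 2, 3, 6, 17, 34, 51, 102.
Evaluate successive powers at the divisors of 102:
7^1 ≡ 7 (mod 206)
7^2 ≡ 49 (mod 206)
7^3 ≡ 137 (mod 206)
7^6 ≡ 23 (mod 206)
7^17 ≡ 149 (mod 206)
7^34 ≡ 159 (mod 206)
7^51 ≡ 1 (mod 206) ✓
Hence ord(7) = 51.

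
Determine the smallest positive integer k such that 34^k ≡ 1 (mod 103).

By Lagrange's theorem, ord_103(34) divides φ(103) = 103 − 1 = 102 = 2 · 3 · 17.
Divisors of 102: 1, 2, 3, 6, 17, 34, 51, 102.
Check 34^d mod 103 for each divisor in increasing order:
34^1 ≡ 34
34^2 ≡ 23
34^3 ≡ 61
34^6 ≡ 13
34^17 ≡ 1
The smallest such exponent is 17, so the order of 34 is 17.

17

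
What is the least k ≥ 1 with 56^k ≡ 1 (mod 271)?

135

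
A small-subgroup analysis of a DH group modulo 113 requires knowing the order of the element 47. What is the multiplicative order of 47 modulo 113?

Since 47 ∈ (Z/113Z)^×, its order divides φ(113) = 113 − 1 = 112 = 2^4 · 7.
Divisors of 112: 1, 2, 4, 7, 8, 14, 16, 28, 56, 112.
Check 47^d mod 113 for each divisor in increasing order:
47^1 ≡ 47 (mod 113)
47^2 ≡ 62 (mod 113)
47^4 ≡ 2 (mod 113)
47^7 ≡ 65 (mod 113)
47^8 ≡ 4 (mod 113)
47^14 ≡ 44 (mod 113)
47^16 ≡ 16 (mod 113)
47^28 ≡ 15 (mod 113)
47^56 ≡ 112 (mod 113)
47^112 ≡ 1 (mod 113) ✓
So ord_113(47) = 112.

112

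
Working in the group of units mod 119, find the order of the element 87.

24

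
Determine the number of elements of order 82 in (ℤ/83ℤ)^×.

40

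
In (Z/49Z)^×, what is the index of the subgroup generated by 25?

2

ord(25) | φ(49) = φ(7^2) = 7·(7−1) = 42 = 2 · 3 · 7.
Divisors of 42: 1, 2, 3, 6, 7, 14, 21, 42.
Compute 25^d (mod 49) for the divisors d until we hit 1:
25^1 ≡ 25 (mod 49)
25^2 ≡ 37 (mod 49)
25^3 ≡ 43 (mod 49)
25^6 ≡ 36 (mod 49)
25^7 ≡ 18 (mod 49)
25^14 ≡ 30 (mod 49)
25^21 ≡ 1 (mod 49) ✓
Thus |⟨25⟩| = ord(25) = 21.
[(Z/49Z)^× : ⟨25⟩] = 42/21 = 2.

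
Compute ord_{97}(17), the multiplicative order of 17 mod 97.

96

Since 17 ∈ (Z/97Z)^×, its order divides φ(97) = 97 − 1 = 96 = 2^5 · 3.
Divisors of 96: 1, 2, 3, 4, 6, 8, 12, 16, 24, 32, 48, 96.
Check 17^d mod 97 for each divisor in increasing order:
17^1 ≡ 17 (mod 97)
17^2 ≡ 95 (mod 97)
17^3 ≡ 63 (mod 97)
17^4 ≡ 4 (mod 97)
17^6 ≡ 89 (mod 97)
17^8 ≡ 16 (mod 97)
17^12 ≡ 64 (mod 97)
17^16 ≡ 62 (mod 97)
17^24 ≡ 22 (mod 97)
17^32 ≡ 61 (mod 97)
17^48 ≡ 96 (mod 97)
17^96 ≡ 1 (mod 97) ✓
Hence ord(17) = 96.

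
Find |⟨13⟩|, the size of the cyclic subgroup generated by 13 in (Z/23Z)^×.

11

Since 13 ∈ (Z/23Z)^×, its order divides φ(23) = 23 − 1 = 22 = 2 · 11.
Divisors of 22: 1, 2, 11, 22.
Test each divisor d:
13^1 ≡ 13
13^2 ≡ 8
13^11 ≡ 1
So ord_23(13) = 11.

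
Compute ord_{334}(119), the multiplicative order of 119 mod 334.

166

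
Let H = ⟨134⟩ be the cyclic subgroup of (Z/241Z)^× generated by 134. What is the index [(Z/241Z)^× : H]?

ord(134) | φ(241) = 241 − 1 = 240 = 2^4 · 3 · 5.
Divisors of 240: 1, 2, 3, 4, 5, 6, 8, 10, 12, 15, 16, 20, 24, 30, 40, 48, 60, 80, 120, 240.
Test each divisor d:
134^1 ≡ 134 (mod 241)
134^2 ≡ 122 (mod 241)
134^3 ≡ 201 (mod 241)
134^4 ≡ 183 (mod 241)
134^5 ≡ 181 (mod 241)
134^6 ≡ 154 (mod 241)
134^8 ≡ 231 (mod 241)
134^10 ≡ 226 (mod 241)
134^12 ≡ 98 (mod 241)
134^15 ≡ 177 (mod 241)
134^16 ≡ 100 (mod 241)
134^20 ≡ 225 (mod 241)
134^24 ≡ 205 (mod 241)
134^30 ≡ 240 (mod 241)
134^40 ≡ 15 (mod 241)
134^48 ≡ 91 (mod 241)
134^60 ≡ 1 (mod 241) ✓
So ord_241(134) = 60, hence |⟨134⟩| = 60.
[(Z/241Z)^× : ⟨134⟩] = 240/60 = 4.

4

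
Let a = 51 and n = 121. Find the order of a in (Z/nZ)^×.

110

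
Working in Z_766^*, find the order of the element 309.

191

The order of 309 must divide φ(766) = φ(2)·φ(383) = 1·382 = 382 = 2 · 191.
Divisors of 382: 1, 2, 191, 382.
Compute 309^d (mod 766) for the divisors d until we hit 1:
309^1 ≡ 309
309^2 ≡ 497
309^191 ≡ 1
The smallest such exponent is 191, so the order of 309 is 191.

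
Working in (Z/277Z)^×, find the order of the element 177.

The order of 177 must divide φ(277) = 277 − 1 = 276 = 2^2 · 3 · 23.
Divisors of 276: 1, 2, 3, 4, 6, 12, 23, 46, 69, 92, 138, 276.
Compute 177^d (mod 277) for the divisors d until we hit 1:
177^1 ≡ 177 (mod 277)
177^2 ≡ 28 (mod 277)
177^3 ≡ 247 (mod 277)
177^4 ≡ 230 (mod 277)
177^6 ≡ 69 (mod 277)
177^12 ≡ 52 (mod 277)
177^23 ≡ 117 (mod 277)
177^46 ≡ 116 (mod 277)
177^69 ≡ 276 (mod 277)
177^92 ≡ 160 (mod 277)
177^138 ≡ 1 (mod 277) ✓
Hence ord(177) = 138.

138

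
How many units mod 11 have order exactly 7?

0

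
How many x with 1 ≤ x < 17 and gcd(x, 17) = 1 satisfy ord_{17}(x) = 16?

φ(17) = 17 − 1 = 16 = 2^4.
(Z/17Z)^× is cyclic (|G| = 16); a cyclic group of order m has exactly φ(d) elements of each order d | m, and none otherwise.
16 = 2^4 divides 16, and φ(16) = 8.

8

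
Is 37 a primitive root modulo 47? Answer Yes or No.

No

φ(47) = 47 − 1 = 46 = 2 · 23.
Test 37^(46/q) mod 47 for each prime factor q of 46:
37^23 ≡ 1 (mod 47)  [q = 2: ≡ 1 ✗]
37^2 ≡ 6 (mod 47)  [q = 23: ≢ 1 ✓]
Since 37^23 ≡ 1, the order of 37 divides 23 < 46, so 37 is not a primitive root.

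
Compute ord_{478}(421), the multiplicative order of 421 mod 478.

By Lagrange's theorem, ord_478(421) divides φ(478) = φ(2)·φ(239) = 1·238 = 238 = 2 · 7 · 17.
Divisors of 238: 1, 2, 7, 14, 17, 34, 119, 238.
Compute 421^d (mod 478) for the divisors d until we hit 1:
421^1 ≡ 421
421^2 ≡ 381
421^7 ≡ 187
421^14 ≡ 75
421^17 ≡ 249
421^34 ≡ 339
421^119 ≡ 1
The smallest such exponent is 119, so the order of 421 is 119.

119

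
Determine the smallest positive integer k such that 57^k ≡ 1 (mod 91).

4

The order of 57 must divide φ(91) = φ(7·13) = (7−1)·(13−1) = 6·12 = 72 = 2^3 · 3^2.
Divisors of 72: 1, 2, 3, 4, 6, 8, 9, 12, 18, 24, 36, 72.
Test each divisor d:
57^1 ≡ 57
57^2 ≡ 64
57^3 ≡ 8
57^4 ≡ 1
So ord_91(57) = 4.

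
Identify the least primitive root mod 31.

3

φ(31) = 31 − 1 = 30 = 2 · 3 · 5.
Test candidates g = 2, 3, … against the prime factors q ∈ {2, 3, 5} of φ(31): g is a generator iff g^(30/q) ≢ 1 for every such q.
g = 2: 2^15 ≡ 1 — hits 1, so not a primitive root.
g = 3: 3^15 ≡ 30; 3^10 ≡ 25; 3^6 ≡ 16 — none is 1, so 3 is a primitive root.
Hence the least primitive root of 31 is 3.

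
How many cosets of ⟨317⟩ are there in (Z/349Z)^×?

1

Since 317 ∈ (Z/349Z)^×, its order divides φ(349) = 349 − 1 = 348 = 2^2 · 3 · 29.
Divisors of 348: 1, 2, 3, 4, 6, 12, 29, 58, 87, 116, 174, 348.
Evaluate successive powers at the divisors of 348:
317^1 ≡ 317 (mod 349)
317^2 ≡ 326 (mod 349)
317^3 ≡ 38 (mod 349)
317^4 ≡ 180 (mod 349)
317^6 ≡ 48 (mod 349)
317^12 ≡ 210 (mod 349)
317^29 ≡ 160 (mod 349)
317^58 ≡ 123 (mod 349)
317^87 ≡ 136 (mod 349)
317^116 ≡ 122 (mod 349)
317^174 ≡ 348 (mod 349)
317^348 ≡ 1 (mod 349) ✓
The order of 317 is 348, so the subgroup it generates has 348 elements.
[(Z/349Z)^× : ⟨317⟩] = 348/348 = 1.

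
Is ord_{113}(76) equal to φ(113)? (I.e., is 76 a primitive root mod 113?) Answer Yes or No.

Yes

φ(113) = 113 − 1 = 112 = 2^4 · 7.
It suffices to check that the order of 76 is not a proper divisor of 112: compute 76^(112/q) for q ∈ {2, 7}.
76^56 ≡ 112 (mod 113)  [q = 2: ≢ 1 ✓]
76^16 ≡ 106 (mod 113)  [q = 7: ≢ 1 ✓]
Every test exponent gives a nontrivial residue, hence 76 generates the full group.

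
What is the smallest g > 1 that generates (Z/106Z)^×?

3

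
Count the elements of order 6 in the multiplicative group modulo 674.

2

φ(674) = φ(2)·φ(337) = 1·336 = 336 = 2^4 · 3 · 7.
In a cyclic group of order 336, there are φ(d) elements of order d for each divisor d of 336, and zero for non-divisors.
6 = 2 · 3 divides 336, and φ(6) = 2.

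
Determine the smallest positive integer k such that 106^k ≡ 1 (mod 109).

54

By Lagrange's theorem, ord_109(106) divides φ(109) = 109 − 1 = 108 = 2^2 · 3^3.
Divisors of 108: 1, 2, 3, 4, 6, 9, 12, 18, 27, 36, 54, 108.
Check 106^d mod 109 for each divisor in increasing order:
106^1 ≡ 106
106^2 ≡ 9
106^3 ≡ 82
106^4 ≡ 81
106^6 ≡ 75
106^9 ≡ 46
106^12 ≡ 66
106^18 ≡ 45
106^27 ≡ 108
106^36 ≡ 63
106^54 ≡ 1
So ord_109(106) = 54.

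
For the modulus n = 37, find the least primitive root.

φ(37) = 37 − 1 = 36 = 2^2 · 3^2.
Test candidates g = 2, 3, … against the prime factors q ∈ {2, 3} of φ(37): g is a generator iff g^(36/q) ≢ 1 for every such q.
g = 2: 2^18 ≡ 36; 2^12 ≡ 26 — none is 1, so 2 is a primitive root.
The smallest primitive root modulo 37 is 2.

2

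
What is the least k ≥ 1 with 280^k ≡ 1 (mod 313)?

13

The order of 280 must divide φ(313) = 313 − 1 = 312 = 2^3 · 3 · 13.
Divisors of 312: 1, 2, 3, 4, 6, 8, 12, 13, 24, 26, 39, 52, 78, 104, 156, 312.
Test each divisor d:
280^1 ≡ 280 (mod 313)
280^2 ≡ 150 (mod 313)
280^3 ≡ 58 (mod 313)
280^4 ≡ 277 (mod 313)
280^6 ≡ 234 (mod 313)
280^8 ≡ 44 (mod 313)
280^12 ≡ 294 (mod 313)
280^13 ≡ 1 (mod 313) ✓
Therefore the multiplicative order of 280 modulo 313 is 13.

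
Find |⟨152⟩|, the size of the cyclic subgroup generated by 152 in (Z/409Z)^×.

Since 152 ∈ (Z/409Z)^×, its order divides φ(409) = 409 − 1 = 408 = 2^3 · 3 · 17.
Divisors of 408: 1, 2, 3, 4, 6, 8, 12, 17, 24, 34, 51, 68, 102, 136, 204, 408.
Evaluate successive powers at the divisors of 408:
152^1 ≡ 152 (mod 409)
152^2 ≡ 200 (mod 409)
152^3 ≡ 134 (mod 409)
152^4 ≡ 327 (mod 409)
152^6 ≡ 369 (mod 409)
152^8 ≡ 180 (mod 409)
152^12 ≡ 373 (mod 409)
152^17 ≡ 31 (mod 409)
152^24 ≡ 69 (mod 409)
152^34 ≡ 143 (mod 409)
152^51 ≡ 343 (mod 409)
152^68 ≡ 408 (mod 409)
152^102 ≡ 266 (mod 409)
152^136 ≡ 1 (mod 409) ✓
Therefore the multiplicative order of 152 modulo 409 is 136.

136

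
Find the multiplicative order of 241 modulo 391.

Since 241 ∈ (Z/391Z)^×, its order divides φ(391) = φ(17·23) = (17−1)·(23−1) = 16·22 = 352 = 2^5 · 11.
Divisors of 352: 1, 2, 4, 8, 11, 16, 22, 32, 44, 88, 176, 352.
Check 241^d mod 391 for each divisor in increasing order:
241^1 ≡ 241
241^2 ≡ 213
241^4 ≡ 13
241^8 ≡ 169
241^11 ≡ 160
241^16 ≡ 18
241^22 ≡ 185
241^32 ≡ 324
241^44 ≡ 208
241^88 ≡ 254
241^176 ≡ 1
So ord_391(241) = 176.

176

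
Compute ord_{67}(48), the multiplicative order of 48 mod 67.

66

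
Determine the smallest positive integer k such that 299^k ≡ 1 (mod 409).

408

By Lagrange's theorem, ord_409(299) divides φ(409) = 409 − 1 = 408 = 2^3 · 3 · 17.
Divisors of 408: 1, 2, 3, 4, 6, 8, 12, 17, 24, 34, 51, 68, 102, 136, 204, 408.
Compute 299^d (mod 409) for the divisors d until we hit 1:
299^1 ≡ 299
299^2 ≡ 239
299^3 ≡ 295
299^4 ≡ 270
299^6 ≡ 317
299^8 ≡ 98
299^12 ≡ 284
299^17 ≡ 7
299^24 ≡ 83
299^34 ≡ 49
299^51 ≡ 343
299^68 ≡ 356
299^102 ≡ 266
299^136 ≡ 355
299^204 ≡ 408
299^408 ≡ 1
So ord_409(299) = 408.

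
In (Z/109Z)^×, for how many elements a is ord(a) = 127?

0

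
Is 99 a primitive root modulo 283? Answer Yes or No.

No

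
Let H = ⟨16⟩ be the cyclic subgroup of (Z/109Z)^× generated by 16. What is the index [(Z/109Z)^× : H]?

By Lagrange's theorem, ord_109(16) divides φ(109) = 109 − 1 = 108 = 2^2 · 3^3.
Divisors of 108: 1, 2, 3, 4, 6, 9, 12, 18, 27, 36, 54, 108.
Evaluate successive powers at the divisors of 108:
16^1 ≡ 16
16^2 ≡ 38
16^3 ≡ 63
16^4 ≡ 27
16^6 ≡ 45
16^9 ≡ 1
So ord_109(16) = 9, hence |⟨16⟩| = 9.
Index = |(Z/109Z)^×| / |⟨16⟩| = 108 / 9 = 12.

12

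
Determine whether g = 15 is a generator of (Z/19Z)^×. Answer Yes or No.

φ(19) = 19 − 1 = 18 = 2 · 3^2.
Test 15^(18/q) mod 19 for each prime factor q of 18:
15^9 ≡ 18 (mod 19)  [q = 2: ≢ 1 ✓]
15^6 ≡ 11 (mod 19)  [q = 3: ≢ 1 ✓]
All checks pass, so 15 has order 18 and is a primitive root modulo 19.

Yes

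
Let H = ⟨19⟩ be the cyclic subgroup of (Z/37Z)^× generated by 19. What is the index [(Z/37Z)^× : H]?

Since 19 ∈ (Z/37Z)^×, its order divides φ(37) = 37 − 1 = 36 = 2^2 · 3^2.
Divisors of 36: 1, 2, 3, 4, 6, 9, 12, 18, 36.
Test each divisor d:
19^1 ≡ 19 (mod 37)
19^2 ≡ 28 (mod 37)
19^3 ≡ 14 (mod 37)
19^4 ≡ 7 (mod 37)
19^6 ≡ 11 (mod 37)
19^9 ≡ 6 (mod 37)
19^12 ≡ 10 (mod 37)
19^18 ≡ 36 (mod 37)
19^36 ≡ 1 (mod 37) ✓
The order of 19 is 36, so the subgroup it generates has 36 elements.
The index is φ(37) / ord(19) = 36 / 36 = 1.

1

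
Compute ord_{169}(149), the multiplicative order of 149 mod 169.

156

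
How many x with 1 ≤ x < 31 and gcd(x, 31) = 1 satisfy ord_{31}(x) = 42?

0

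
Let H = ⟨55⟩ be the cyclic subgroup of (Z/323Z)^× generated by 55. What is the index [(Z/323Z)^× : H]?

8

ord(55) | φ(323) = φ(17·19) = (17−1)·(19−1) = 16·18 = 288 = 2^5 · 3^2.
Divisors of 288: 1, 2, 3, 4, 6, 8, 9, 12, 16, 18, 24, 32, 36, 48, 72, 96, 144, 288.
Evaluate successive powers at the divisors of 288:
55^1 ≡ 55 (mod 323)
55^2 ≡ 118 (mod 323)
55^3 ≡ 30 (mod 323)
55^4 ≡ 35 (mod 323)
55^6 ≡ 254 (mod 323)
55^8 ≡ 256 (mod 323)
55^9 ≡ 191 (mod 323)
55^12 ≡ 239 (mod 323)
55^16 ≡ 290 (mod 323)
55^18 ≡ 305 (mod 323)
55^24 ≡ 273 (mod 323)
55^32 ≡ 120 (mod 323)
55^36 ≡ 1 (mod 323) ✓
Thus |⟨55⟩| = ord(55) = 36.
[(Z/323Z)^× : ⟨55⟩] = 288/36 = 8.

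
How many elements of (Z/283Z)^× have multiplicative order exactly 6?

2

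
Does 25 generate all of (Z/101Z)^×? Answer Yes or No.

No

φ(101) = 101 − 1 = 100 = 2^2 · 5^2.
An element g generates (Z/101Z)^× iff g^(100/q) ≢ 1 (mod 101) for each prime q ∈ {2, 5}.
25^50 ≡ 1 (mod 101)  [q = 2: ≡ 1 ✗]
25^20 ≡ 87 (mod 101)  [q = 5: ≢ 1 ✓]
25^50 ≡ 1 shows ord(25) | 50, strictly less than φ(101); not a primitive root.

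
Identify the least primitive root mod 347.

φ(347) = 347 − 1 = 346 = 2 · 173.
Test candidates g = 2, 3, … against the prime factors q ∈ {2, 173} of φ(347): g is a generator iff g^(346/q) ≢ 1 for every such q.
g = 2: 2^173 ≡ 346; 2^2 ≡ 4 — none is 1, so 2 is a primitive root.
So 2 is the smallest generator of (Z/347Z)^×.

2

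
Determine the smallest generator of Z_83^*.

2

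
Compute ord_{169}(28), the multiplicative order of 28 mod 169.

By Lagrange's theorem, ord_169(28) divides φ(169) = φ(13^2) = 13·(13−1) = 156 = 2^2 · 3 · 13.
Divisors of 156: 1, 2, 3, 4, 6, 12, 13, 26, 39, 52, 78, 156.
Evaluate successive powers at the divisors of 156:
28^1 ≡ 28
28^2 ≡ 108
28^3 ≡ 151
28^4 ≡ 3
28^6 ≡ 155
28^12 ≡ 27
28^13 ≡ 80
28^26 ≡ 147
28^39 ≡ 99
28^52 ≡ 146
28^78 ≡ 168
28^156 ≡ 1
The smallest such exponent is 156, so the order of 28 is 156.

156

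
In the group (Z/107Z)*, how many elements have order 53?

52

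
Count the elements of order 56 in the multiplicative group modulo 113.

φ(113) = 113 − 1 = 112 = 2^4 · 7.
Since (Z/113Z)^× is cyclic of order 112, the number of elements of order d is φ(d) when d | 112 and 0 otherwise.
56 = 2^3 · 7 divides 112, and φ(56) = 24.

24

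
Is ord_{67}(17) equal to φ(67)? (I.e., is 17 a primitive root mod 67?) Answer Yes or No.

φ(67) = 67 − 1 = 66 = 2 · 3 · 11.
Test 17^(66/q) mod 67 for each prime factor q of 66:
17^33 ≡ 1 (mod 67)  [q = 2: ≡ 1 ✗]
17^22 ≡ 37 (mod 67)  [q = 3: ≢ 1 ✓]
17^6 ≡ 15 (mod 67)  [q = 11: ≢ 1 ✓]
The check at q = 2 fails, so 17 generates a proper subgroup.

No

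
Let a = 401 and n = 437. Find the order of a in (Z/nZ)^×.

ord(401) | φ(437) = φ(19·23) = (19−1)·(23−1) = 18·22 = 396 = 2^2 · 3^2 · 11.
Divisors of 396: 1, 2, 3, 4, 6, 9, 11, 12, 18, 22, 33, 36, 44, 66, 99, 132, 198, 396.
Check 401^d mod 437 for each divisor in increasing order:
401^1 ≡ 401
401^2 ≡ 422
401^3 ≡ 103
401^4 ≡ 225
401^6 ≡ 121
401^9 ≡ 227
401^11 ≡ 91
401^12 ≡ 220
401^18 ≡ 400
401^22 ≡ 415
401^33 ≡ 183
401^36 ≡ 58
401^44 ≡ 47
401^66 ≡ 277
401^99 ≡ 436
401^132 ≡ 254
401^198 ≡ 1
Therefore the multiplicative order of 401 modulo 437 is 198.

198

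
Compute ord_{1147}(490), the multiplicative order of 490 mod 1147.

ord(490) | φ(1147) = φ(31·37) = (31−1)·(37−1) = 30·36 = 1080 = 2^3 · 3^3 · 5.
Divisors of 1080: 1, 2, 3, 4, 5, 6, 8, 9, 10, 12, 15, 18, 20, 24, 27, 30, 36, 40, 45, 54, 60, 72, 90, 108, 120, 135, 180, 216, 270, 360, 540, 1080.
Check 490^d mod 1147 for each divisor in increasing order:
490^1 ≡ 490 (mod 1147)
490^2 ≡ 377 (mod 1147)
490^3 ≡ 63 (mod 1147)
490^4 ≡ 1048 (mod 1147)
490^5 ≡ 811 (mod 1147)
490^6 ≡ 528 (mod 1147)
490^8 ≡ 625 (mod 1147)
490^9 ≡ 1 (mod 1147) ✓
The smallest such exponent is 9, so the order of 490 is 9.

9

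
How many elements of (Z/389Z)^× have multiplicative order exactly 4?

φ(389) = 389 − 1 = 388 = 2^2 · 97.
In a cyclic group of order 388, there are φ(d) elements of order d for each divisor d of 388, and zero for non-divisors.
4 = 2^2 divides 388, and φ(4) = 2.

2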